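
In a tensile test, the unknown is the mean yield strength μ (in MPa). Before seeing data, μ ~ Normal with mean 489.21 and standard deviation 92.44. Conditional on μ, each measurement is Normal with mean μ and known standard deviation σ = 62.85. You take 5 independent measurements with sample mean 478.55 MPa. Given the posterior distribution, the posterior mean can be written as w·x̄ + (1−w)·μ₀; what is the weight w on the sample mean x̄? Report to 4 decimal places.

0.9154

For Normal data with known variance σ², a Normal(μ₀, σ₀²) prior on μ is conjugate. Posterior precision = 1/σ₀² + n/σ²; posterior mean is the precision-weighted average of μ₀ and x̄.
σ₀² = 92.44² = 8545.1536, σ² = 62.85² = 3950.1225. Prior precision 1/σ₀² = 1/8545.1536; data precision n/σ² = 5/3950.1225.
w = (n/σ²)/(1/σ₀² + n/σ²) = n·σ₀²/(σ² + n·σ₀²) = 5·8545.1536/(3950.1225 + 5·8545.1536) = 42725.768/46675.8905 = 0.9154.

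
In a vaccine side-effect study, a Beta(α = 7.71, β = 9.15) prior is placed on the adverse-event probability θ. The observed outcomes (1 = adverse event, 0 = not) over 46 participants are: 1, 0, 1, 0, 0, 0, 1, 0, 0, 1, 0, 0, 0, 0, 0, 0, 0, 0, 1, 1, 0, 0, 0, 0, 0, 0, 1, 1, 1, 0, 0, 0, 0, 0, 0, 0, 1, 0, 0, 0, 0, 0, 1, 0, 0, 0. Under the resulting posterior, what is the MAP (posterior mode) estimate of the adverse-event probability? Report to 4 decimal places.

0.2910

The Beta prior is conjugate to a Binomial/Bernoulli likelihood; the update adds successes to α and failures to β.
Posterior: Beta(α+k, β+n−k) = Beta(7.71+11, 9.15+35) = Beta(18.71, 44.15).
Mode of Beta(a,b) for a,b>1 is (a−1)/(a+b−2) = 17.71/60.86 = 0.2910.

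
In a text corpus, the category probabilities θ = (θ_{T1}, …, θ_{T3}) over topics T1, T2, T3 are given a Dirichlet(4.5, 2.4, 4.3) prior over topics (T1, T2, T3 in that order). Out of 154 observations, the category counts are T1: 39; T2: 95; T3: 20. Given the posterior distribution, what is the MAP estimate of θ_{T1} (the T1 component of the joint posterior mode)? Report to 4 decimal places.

The Dirichlet prior is conjugate to the Multinomial likelihood: each posterior αⱼ = prior αⱼ + observed count nⱼ.
Posterior concentration: (43.5, 97.4, 24.3), total = 165.2.
Joint mode component: (α_{T1}−1)/(Σα−K) = 42.5/162.2 = 0.2620.

0.2620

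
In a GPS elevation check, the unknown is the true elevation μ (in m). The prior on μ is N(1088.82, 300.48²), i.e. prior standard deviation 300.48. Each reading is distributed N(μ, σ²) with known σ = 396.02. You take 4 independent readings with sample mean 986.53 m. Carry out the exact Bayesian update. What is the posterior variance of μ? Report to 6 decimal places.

For Normal data with known variance σ², a Normal(μ₀, σ₀²) prior on μ is conjugate. Posterior precision = 1/σ₀² + n/σ²; posterior mean is the precision-weighted average of μ₀ and x̄.
σ₀² = 300.48² = 90288.2304, σ² = 396.02² = 156831.8404; σ² + n·σ₀² = 156831.8404 + 4·90288.2304 = 517984.762.
Posterior precision = 1/σ₀² + n/σ² = 1/90288.2304 + 4/156831.8404 = (σ² + n·σ₀²)/(σ₀²σ²) = 517984.762/(90288.2304·156831.8404); posterior variance σₙ² = σ₀²σ²/(σ² + n·σ₀²) = 90288.2304·156831.8404/517984.762 = 27336.845365.

27336.845365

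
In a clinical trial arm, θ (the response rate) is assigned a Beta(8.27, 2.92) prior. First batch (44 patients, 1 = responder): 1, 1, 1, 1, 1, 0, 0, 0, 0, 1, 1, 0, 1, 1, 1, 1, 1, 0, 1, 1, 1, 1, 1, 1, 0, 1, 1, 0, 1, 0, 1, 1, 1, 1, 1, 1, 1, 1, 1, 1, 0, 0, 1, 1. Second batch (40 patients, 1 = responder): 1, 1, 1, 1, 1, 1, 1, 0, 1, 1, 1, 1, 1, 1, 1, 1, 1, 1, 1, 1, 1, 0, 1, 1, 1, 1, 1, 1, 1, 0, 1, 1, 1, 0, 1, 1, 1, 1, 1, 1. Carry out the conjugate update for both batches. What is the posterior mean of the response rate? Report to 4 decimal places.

0.8117

The Beta prior is conjugate to a Binomial/Bernoulli likelihood; the update adds successes to α and failures to β.
After batch 1: Beta(8.27+33, 2.92+11) = Beta(41.27, 13.92).
After batch 2: Beta(41.27+36, 13.92+4) = Beta(77.27, 17.92).
Posterior mean = α/(α+β) = 77.27/95.19 = 0.8117.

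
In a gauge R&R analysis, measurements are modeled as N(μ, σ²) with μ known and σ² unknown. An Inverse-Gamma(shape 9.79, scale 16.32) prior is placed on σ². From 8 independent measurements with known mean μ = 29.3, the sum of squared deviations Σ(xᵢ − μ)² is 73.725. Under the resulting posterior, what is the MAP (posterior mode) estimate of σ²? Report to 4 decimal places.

3.5958

With known mean μ and an Inverse-Gamma(α, β) prior on σ², the Normal likelihood is conjugate: posterior is Inv-Gamma(α + n/2, β + Σ(xᵢ−μ)²/2).
Posterior: Inv-Gamma(9.79 + 8/2, 16.32 + 73.725/2) = Inv-Gamma(13.79, 53.1825).
Mode = β/(α+1) = 53.1825/14.79 = 3.5958.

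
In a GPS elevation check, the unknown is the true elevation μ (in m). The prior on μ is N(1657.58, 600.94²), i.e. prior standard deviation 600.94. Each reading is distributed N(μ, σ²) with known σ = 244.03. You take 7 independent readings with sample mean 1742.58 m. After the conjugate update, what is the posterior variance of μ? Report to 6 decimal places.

For Normal data with known variance σ², a Normal(μ₀, σ₀²) prior on μ is conjugate. Posterior precision = 1/σ₀² + n/σ²; posterior mean is the precision-weighted average of μ₀ and x̄.
σ₀² = 600.94² = 361128.8836, σ² = 244.03² = 59550.6409; σ² + n·σ₀² = 59550.6409 + 7·361128.8836 = 2587452.8261.
Posterior precision = 1/σ₀² + n/σ² = 1/361128.8836 + 7/59550.6409 = (σ² + n·σ₀²)/(σ₀²σ²) = 2587452.8261/(361128.8836·59550.6409); posterior variance σₙ² = σ₀²σ²/(σ² + n·σ₀²) = 361128.8836·59550.6409/2587452.8261 = 8311.439053.

8311.439053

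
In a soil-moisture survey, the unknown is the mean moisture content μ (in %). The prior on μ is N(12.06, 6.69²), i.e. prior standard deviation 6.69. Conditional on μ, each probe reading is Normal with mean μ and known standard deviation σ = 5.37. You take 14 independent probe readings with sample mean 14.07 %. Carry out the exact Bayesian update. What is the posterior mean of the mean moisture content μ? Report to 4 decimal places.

For Normal data with known variance σ², a Normal(μ₀, σ₀²) prior on μ is conjugate. Posterior precision = 1/σ₀² + n/σ²; posterior mean is the precision-weighted average of μ₀ and x̄.
n·x̄ = 14·14.07 = 196.98.
σ₀² = 6.69² = 44.7561, σ² = 5.37² = 28.8369; σ² + n·σ₀² = 28.8369 + 14·44.7561 = 655.4223.
Posterior mean = (μ₀/σ₀² + n·x̄/σ²)/(1/σ₀² + n/σ²) = (σ²·μ₀ + σ₀²·n·x̄)/(σ² + n·σ₀²) = (28.8369·12.06 + 44.7561·196.98)/655.4223 = 9163.829592/655.4223 = 13.9816.

13.9816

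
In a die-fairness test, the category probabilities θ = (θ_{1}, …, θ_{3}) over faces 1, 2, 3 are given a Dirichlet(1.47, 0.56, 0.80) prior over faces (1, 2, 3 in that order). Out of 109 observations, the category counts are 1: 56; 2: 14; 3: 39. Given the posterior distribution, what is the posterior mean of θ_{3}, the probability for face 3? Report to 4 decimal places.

The Dirichlet prior is conjugate to the Multinomial likelihood: each posterior αⱼ = prior αⱼ + observed count nⱼ.
Posterior concentration: (57.47, 14.56, 39.80), total = 111.83.
E[θ_{3}|data] = α_{3}/Σα = 39.80/111.83 = 0.3559.

0.3559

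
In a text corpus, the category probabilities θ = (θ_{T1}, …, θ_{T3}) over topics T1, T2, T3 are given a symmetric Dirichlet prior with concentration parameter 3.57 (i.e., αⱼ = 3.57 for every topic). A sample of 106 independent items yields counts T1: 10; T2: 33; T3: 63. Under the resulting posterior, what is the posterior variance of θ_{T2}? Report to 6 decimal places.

0.001828

The Dirichlet prior is conjugate to the Multinomial likelihood: each posterior αⱼ = prior αⱼ + observed count nⱼ.
Posterior concentration: (13.57, 36.57, 66.57), total = 116.71.
Var[θ_j] = α_j(Σα−α_j)/((Σα)²(Σα+1)) = 36.57·80.14/(116.71²·117.71) = 0.001828.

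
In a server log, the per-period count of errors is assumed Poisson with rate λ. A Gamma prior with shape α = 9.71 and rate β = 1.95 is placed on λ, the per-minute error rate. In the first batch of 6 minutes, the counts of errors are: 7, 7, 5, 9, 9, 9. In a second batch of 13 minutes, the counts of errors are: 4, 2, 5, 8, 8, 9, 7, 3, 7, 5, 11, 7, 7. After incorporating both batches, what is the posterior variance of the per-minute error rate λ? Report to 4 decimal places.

0.3160

With a Gamma(shape α, rate β) prior, the Poisson likelihood is conjugate: the posterior is Gamma(α + ΣXᵢ, β + n).
Batch 1: sum of counts S = 46 over n = 6 minutes.
After batch 1: Gamma(α+S, β+n) = Gamma(9.71+46, 1.95+6) = Gamma(55.71, 7.95).
Batch 2: sum of counts S = 83 over n = 13 minutes.
After batch 2: Gamma(α+S, β+n) = Gamma(55.71+83, 7.95+13) = Gamma(138.71, 20.95).
Var = α/β² = 138.71/20.95² = 0.3160.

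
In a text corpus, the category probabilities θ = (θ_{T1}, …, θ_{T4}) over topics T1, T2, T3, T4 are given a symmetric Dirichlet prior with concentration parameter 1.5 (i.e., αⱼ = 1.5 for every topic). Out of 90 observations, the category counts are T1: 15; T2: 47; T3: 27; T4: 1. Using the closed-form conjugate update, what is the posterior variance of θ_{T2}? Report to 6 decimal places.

0.002577

The Dirichlet prior is conjugate to the Multinomial likelihood: each posterior αⱼ = prior αⱼ + observed count nⱼ.
Posterior concentration: (16.5, 48.5, 28.5, 2.5), total = 96.0.
Var[θ_j] = α_j(Σα−α_j)/((Σα)²(Σα+1)) = 48.5·47.5/(96.0²·97.0) = 0.002577.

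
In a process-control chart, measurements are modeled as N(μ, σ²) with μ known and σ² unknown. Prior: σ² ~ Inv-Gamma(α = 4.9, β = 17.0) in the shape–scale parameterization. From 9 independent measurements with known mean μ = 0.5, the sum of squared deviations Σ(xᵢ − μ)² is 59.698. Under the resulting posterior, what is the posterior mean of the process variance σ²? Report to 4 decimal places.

With known mean μ and an Inverse-Gamma(α, β) prior on σ², the Normal likelihood is conjugate: posterior is Inv-Gamma(α + n/2, β + Σ(xᵢ−μ)²/2).
Posterior: Inv-Gamma(4.9 + 9/2, 17.0 + 59.698/2) = Inv-Gamma(9.40, 46.8490).
E[σ²|data] = β/(α−1) = 46.8490/8.40 = 5.5773.

5.5773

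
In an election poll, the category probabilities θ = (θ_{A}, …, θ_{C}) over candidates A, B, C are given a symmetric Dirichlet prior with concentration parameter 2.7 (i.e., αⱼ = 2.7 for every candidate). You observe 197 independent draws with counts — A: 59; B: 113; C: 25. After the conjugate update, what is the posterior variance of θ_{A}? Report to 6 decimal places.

The Dirichlet prior is conjugate to the Multinomial likelihood: each posterior αⱼ = prior αⱼ + observed count nⱼ.
Posterior concentration: (61.7, 115.7, 27.7), total = 205.1.
Var[θ_j] = α_j(Σα−α_j)/((Σα)²(Σα+1)) = 61.7·143.4/(205.1²·206.1) = 0.001021.

0.001021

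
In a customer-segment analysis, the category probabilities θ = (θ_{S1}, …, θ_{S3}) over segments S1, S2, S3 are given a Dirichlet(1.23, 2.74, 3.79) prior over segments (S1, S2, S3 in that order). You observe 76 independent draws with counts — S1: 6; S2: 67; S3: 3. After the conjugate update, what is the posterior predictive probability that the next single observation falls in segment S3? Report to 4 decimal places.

The Dirichlet prior is conjugate to the Multinomial likelihood: each posterior αⱼ = prior αⱼ + observed count nⱼ.
Posterior concentration: (7.23, 69.74, 6.79), total = 83.76.
P(next = S3 | data) = α_{S3}/Σα = 0.0811.

0.0811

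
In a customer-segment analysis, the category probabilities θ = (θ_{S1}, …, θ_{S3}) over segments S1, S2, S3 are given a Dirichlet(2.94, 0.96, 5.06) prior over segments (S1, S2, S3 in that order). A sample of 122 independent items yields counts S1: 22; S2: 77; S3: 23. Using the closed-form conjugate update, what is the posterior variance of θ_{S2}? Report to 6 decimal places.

0.001826

The Dirichlet prior is conjugate to the Multinomial likelihood: each posterior αⱼ = prior αⱼ + observed count nⱼ.
Posterior concentration: (24.94, 77.96, 28.06), total = 130.96.
Var[θ_j] = α_j(Σα−α_j)/((Σα)²(Σα+1)) = 77.96·53.00/(130.96²·131.96) = 0.001826.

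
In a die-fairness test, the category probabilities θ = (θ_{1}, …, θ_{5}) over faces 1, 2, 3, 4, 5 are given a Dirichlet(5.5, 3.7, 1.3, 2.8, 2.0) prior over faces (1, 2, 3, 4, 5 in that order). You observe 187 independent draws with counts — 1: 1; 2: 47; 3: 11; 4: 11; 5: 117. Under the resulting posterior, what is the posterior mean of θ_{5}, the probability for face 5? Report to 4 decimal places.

The Dirichlet prior is conjugate to the Multinomial likelihood: each posterior αⱼ = prior αⱼ + observed count nⱼ.
Posterior concentration: (6.5, 50.7, 12.3, 13.8, 119.0), total = 202.3.
E[θ_{5}|data] = α_{5}/Σα = 119.0/202.3 = 0.5882.

0.5882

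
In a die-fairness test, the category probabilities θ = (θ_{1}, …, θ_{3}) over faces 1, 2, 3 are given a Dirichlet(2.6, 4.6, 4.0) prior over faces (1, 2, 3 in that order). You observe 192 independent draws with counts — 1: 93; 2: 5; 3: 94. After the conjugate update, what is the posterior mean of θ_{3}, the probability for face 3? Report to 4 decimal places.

0.4823

The Dirichlet prior is conjugate to the Multinomial likelihood: each posterior αⱼ = prior αⱼ + observed count nⱼ.
Posterior concentration: (95.6, 9.6, 98.0), total = 203.2.
E[θ_{3}|data] = α_{3}/Σα = 98.0/203.2 = 0.4823.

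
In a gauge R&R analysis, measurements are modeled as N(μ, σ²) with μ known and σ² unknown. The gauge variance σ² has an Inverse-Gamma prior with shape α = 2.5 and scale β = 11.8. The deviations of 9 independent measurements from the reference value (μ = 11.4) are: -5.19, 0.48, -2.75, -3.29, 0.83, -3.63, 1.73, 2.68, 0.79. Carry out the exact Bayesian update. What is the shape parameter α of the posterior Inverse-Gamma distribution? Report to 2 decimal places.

With known mean μ and an Inverse-Gamma(α, β) prior on σ², the Normal likelihood is conjugate: posterior is Inv-Gamma(α + n/2, β + Σ(xᵢ−μ)²/2).
Σ(xᵢ−μ)² = (-5.19)² + (0.48)² + (-2.75)² + (-3.29)² + (0.83)² + (-3.63)² + (1.73)² + (2.68)² + (0.79)² = 70.2183.
Posterior: Inv-Gamma(2.5 + 9/2, 11.8 + 70.2183/2) = Inv-Gamma(7.00, 46.90915).
Posterior α = 7.00.

7.00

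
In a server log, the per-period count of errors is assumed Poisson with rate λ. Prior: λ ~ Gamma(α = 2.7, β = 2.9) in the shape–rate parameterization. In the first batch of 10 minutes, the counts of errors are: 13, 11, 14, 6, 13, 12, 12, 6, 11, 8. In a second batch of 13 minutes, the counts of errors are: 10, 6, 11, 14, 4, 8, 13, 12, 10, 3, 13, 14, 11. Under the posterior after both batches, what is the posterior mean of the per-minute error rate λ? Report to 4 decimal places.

With a Gamma(shape α, rate β) prior, the Poisson likelihood is conjugate: the posterior is Gamma(α + ΣXᵢ, β + n).
Batch 1: sum of counts S = 106 over n = 10 minutes.
After batch 1: Gamma(α+S, β+n) = Gamma(2.7+106, 2.9+10) = Gamma(108.7, 12.9).
Batch 2: sum of counts S = 129 over n = 13 minutes.
After batch 2: Gamma(α+S, β+n) = Gamma(108.7+129, 12.9+13) = Gamma(237.7, 25.9).
Posterior mean = α/β = 237.7/25.9 = 9.1776.

9.1776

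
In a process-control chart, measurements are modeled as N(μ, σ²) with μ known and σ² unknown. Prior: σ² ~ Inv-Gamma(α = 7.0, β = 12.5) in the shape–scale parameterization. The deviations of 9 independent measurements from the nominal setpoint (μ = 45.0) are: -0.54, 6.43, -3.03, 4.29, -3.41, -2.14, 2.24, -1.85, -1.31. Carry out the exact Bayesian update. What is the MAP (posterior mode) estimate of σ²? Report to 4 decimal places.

With known mean μ and an Inverse-Gamma(α, β) prior on σ², the Normal likelihood is conjugate: posterior is Inv-Gamma(α + n/2, β + Σ(xᵢ−μ)²/2).
Σ(xᵢ−μ)² = (-0.54)² + (6.43)² + (-3.03)² + (4.29)² + (-3.41)² + (-2.14)² + (2.24)² + (-1.85)² + (-1.31)² = 95.5854.
Posterior: Inv-Gamma(7.0 + 9/2, 12.5 + 95.5854/2) = Inv-Gamma(11.50, 60.29270).
Mode = β/(α+1) = 60.29270/12.50 = 4.8234.

4.8234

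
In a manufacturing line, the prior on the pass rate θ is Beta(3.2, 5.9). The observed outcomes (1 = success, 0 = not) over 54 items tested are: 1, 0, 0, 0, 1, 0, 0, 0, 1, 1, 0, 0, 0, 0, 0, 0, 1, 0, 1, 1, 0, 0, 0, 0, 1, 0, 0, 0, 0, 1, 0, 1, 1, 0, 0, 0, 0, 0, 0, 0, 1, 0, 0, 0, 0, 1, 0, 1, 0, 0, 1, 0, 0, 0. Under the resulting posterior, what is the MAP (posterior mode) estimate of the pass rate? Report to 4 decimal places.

0.2815

The Beta prior is conjugate to a Binomial/Bernoulli likelihood; the update adds successes to α and failures to β.
Posterior: Beta(α+k, β+n−k) = Beta(3.2+15, 5.9+39) = Beta(18.2, 44.9).
Mode of Beta(a,b) for a,b>1 is (a−1)/(a+b−2) = 17.2/61.1 = 0.2815.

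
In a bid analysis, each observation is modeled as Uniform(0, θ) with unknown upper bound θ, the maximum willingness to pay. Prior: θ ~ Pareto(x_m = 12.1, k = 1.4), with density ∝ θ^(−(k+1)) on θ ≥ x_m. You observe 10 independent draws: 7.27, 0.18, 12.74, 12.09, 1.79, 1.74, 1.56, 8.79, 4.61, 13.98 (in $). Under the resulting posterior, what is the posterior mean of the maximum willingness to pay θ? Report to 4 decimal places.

15.3242

A Pareto(scale x_m, shape k) prior on the upper bound θ of Uniform(0, θ) is conjugate: posterior is Pareto(max(x_m, max xᵢ), k + n).
Sample maximum = 13.98; prior scale x_m = 12.1 → posterior scale = max = 13.98.
Posterior shape = 1.4 + 10 = 11.4.
E[θ|data] = k·x_m/(k−1) = 11.4·13.98/10.4 = 15.3242.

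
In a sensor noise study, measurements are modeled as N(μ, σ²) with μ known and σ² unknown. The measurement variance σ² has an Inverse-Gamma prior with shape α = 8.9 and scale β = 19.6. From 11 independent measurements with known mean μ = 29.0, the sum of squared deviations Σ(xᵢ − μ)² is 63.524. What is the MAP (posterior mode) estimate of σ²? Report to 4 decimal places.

With known mean μ and an Inverse-Gamma(α, β) prior on σ², the Normal likelihood is conjugate: posterior is Inv-Gamma(α + n/2, β + Σ(xᵢ−μ)²/2).
Posterior: Inv-Gamma(8.9 + 11/2, 19.6 + 63.524/2) = Inv-Gamma(14.40, 51.3620).
Mode = β/(α+1) = 51.3620/15.40 = 3.3352.

3.3352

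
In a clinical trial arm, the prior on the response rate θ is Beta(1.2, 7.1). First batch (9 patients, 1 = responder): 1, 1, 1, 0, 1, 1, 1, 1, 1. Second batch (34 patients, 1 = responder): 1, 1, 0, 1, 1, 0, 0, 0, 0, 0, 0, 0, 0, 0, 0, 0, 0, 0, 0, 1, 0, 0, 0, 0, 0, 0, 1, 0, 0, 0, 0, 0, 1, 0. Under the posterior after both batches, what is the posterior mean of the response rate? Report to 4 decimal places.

0.3158

The Beta prior is conjugate to a Binomial/Bernoulli likelihood; the update adds successes to α and failures to β.
After batch 1: Beta(1.2+8, 7.1+1) = Beta(9.2, 8.1).
After batch 2: Beta(9.2+7, 8.1+27) = Beta(16.2, 35.1).
Posterior mean = α/(α+β) = 16.2/51.3 = 0.3158.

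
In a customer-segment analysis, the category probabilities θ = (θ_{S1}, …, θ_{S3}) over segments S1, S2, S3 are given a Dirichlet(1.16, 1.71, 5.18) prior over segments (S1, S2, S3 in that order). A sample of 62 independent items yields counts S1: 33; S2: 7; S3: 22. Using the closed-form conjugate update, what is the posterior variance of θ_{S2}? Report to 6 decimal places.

The Dirichlet prior is conjugate to the Multinomial likelihood: each posterior αⱼ = prior αⱼ + observed count nⱼ.
Posterior concentration: (34.16, 8.71, 27.18), total = 70.05.
Var[θ_j] = α_j(Σα−α_j)/((Σα)²(Σα+1)) = 8.71·61.34/(70.05²·71.05) = 0.001532.

0.001532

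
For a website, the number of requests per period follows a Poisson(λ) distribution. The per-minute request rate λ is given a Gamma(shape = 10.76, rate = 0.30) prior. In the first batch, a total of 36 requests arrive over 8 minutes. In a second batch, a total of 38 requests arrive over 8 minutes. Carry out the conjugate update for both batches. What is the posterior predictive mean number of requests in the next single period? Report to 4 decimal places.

5.2000

With a Gamma(shape α, rate β) prior, the Poisson likelihood is conjugate: the posterior is Gamma(α + ΣXᵢ, β + n).
After batch 1: Gamma(α+S, β+n) = Gamma(10.76+36, 0.30+8) = Gamma(46.76, 8.30).
After batch 2: Gamma(α+S, β+n) = Gamma(46.76+38, 8.30+8) = Gamma(84.76, 16.30).
The predictive distribution for one future period is NegBinom with mean α/β = 5.2000.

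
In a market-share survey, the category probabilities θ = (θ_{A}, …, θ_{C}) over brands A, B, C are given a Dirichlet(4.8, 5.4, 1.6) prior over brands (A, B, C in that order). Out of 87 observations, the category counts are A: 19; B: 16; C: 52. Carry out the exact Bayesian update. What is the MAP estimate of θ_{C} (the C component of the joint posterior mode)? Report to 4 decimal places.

The Dirichlet prior is conjugate to the Multinomial likelihood: each posterior αⱼ = prior αⱼ + observed count nⱼ.
Posterior concentration: (23.8, 21.4, 53.6), total = 98.8.
Joint mode component: (α_{C}−1)/(Σα−K) = 52.6/95.8 = 0.5491.

0.5491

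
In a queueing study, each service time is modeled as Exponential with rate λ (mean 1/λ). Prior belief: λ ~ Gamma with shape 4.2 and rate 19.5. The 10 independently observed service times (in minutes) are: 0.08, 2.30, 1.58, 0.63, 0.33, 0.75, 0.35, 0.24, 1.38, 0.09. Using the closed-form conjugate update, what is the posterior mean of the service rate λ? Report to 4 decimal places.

0.5215

With a Gamma(shape α, rate β) prior on the exponential rate λ, the posterior after n observations with total T = Σxᵢ is Gamma(α+n, β+T).
Sum of observations T = 7.73 minutes; n = 10.
Posterior: Gamma(4.2+10, 19.5+7.73) = Gamma(14.2, 27.23).
Posterior mean of λ = α/β = 14.2/27.23 = 0.5215.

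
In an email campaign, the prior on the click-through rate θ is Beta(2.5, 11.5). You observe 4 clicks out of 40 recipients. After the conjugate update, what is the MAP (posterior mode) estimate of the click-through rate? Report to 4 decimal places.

The Beta prior is conjugate to a Binomial/Bernoulli likelihood; the update adds successes to α and failures to β.
Posterior: Beta(α+k, β+n−k) = Beta(2.5+4, 11.5+36) = Beta(6.5, 47.5).
Mode of Beta(a,b) for a,b>1 is (a−1)/(a+b−2) = 5.5/52.0 = 0.1058.

0.1058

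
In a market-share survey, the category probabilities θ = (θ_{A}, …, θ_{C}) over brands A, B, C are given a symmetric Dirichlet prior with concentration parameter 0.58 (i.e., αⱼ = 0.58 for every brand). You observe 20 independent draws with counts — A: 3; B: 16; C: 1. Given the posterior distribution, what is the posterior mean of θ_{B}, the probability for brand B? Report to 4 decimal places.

0.7626

The Dirichlet prior is conjugate to the Multinomial likelihood: each posterior αⱼ = prior αⱼ + observed count nⱼ.
Posterior concentration: (3.58, 16.58, 1.58), total = 21.74.
E[θ_{B}|data] = α_{B}/Σα = 16.58/21.74 = 0.7626.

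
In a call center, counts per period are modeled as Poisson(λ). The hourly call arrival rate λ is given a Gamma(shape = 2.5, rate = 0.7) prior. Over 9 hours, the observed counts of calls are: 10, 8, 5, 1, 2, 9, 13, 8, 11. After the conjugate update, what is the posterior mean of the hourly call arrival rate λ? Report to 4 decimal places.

7.1649

With a Gamma(shape α, rate β) prior, the Poisson likelihood is conjugate: the posterior is Gamma(α + ΣXᵢ, β + n).
Sum of counts S = 67 over n = 9 hours.
Posterior: Gamma(α+S, β+n) = Gamma(2.5+67, 0.7+9) = Gamma(69.5, 9.7).
Posterior mean = α/β = 69.5/9.7 = 7.1649.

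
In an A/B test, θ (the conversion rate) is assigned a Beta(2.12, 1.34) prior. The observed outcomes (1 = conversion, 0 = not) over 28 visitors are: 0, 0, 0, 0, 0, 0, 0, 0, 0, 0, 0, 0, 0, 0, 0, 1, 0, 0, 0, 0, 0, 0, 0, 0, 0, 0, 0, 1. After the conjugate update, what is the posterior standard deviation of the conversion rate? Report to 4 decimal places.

The Beta prior is conjugate to a Binomial/Bernoulli likelihood; the update adds successes to α and failures to β.
Posterior: Beta(α+k, β+n−k) = Beta(2.12+2, 1.34+26) = Beta(4.12, 27.34).
Var = αβ/((α+β)²(α+β+1)) = 4.12·27.34/(31.46²·32.46) = 0.00350614; SD = √0.00350614 = 0.0592.

0.0592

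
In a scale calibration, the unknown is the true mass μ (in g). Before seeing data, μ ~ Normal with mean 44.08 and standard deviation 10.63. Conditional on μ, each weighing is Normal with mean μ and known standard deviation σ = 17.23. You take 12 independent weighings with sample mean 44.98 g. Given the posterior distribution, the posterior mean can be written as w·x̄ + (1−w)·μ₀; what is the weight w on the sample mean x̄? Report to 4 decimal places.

0.8204

For Normal data with known variance σ², a Normal(μ₀, σ₀²) prior on μ is conjugate. Posterior precision = 1/σ₀² + n/σ²; posterior mean is the precision-weighted average of μ₀ and x̄.
σ₀² = 10.63² = 112.9969, σ² = 17.23² = 296.8729. Prior precision 1/σ₀² = 1/112.9969; data precision n/σ² = 12/296.8729.
w = (n/σ²)/(1/σ₀² + n/σ²) = n·σ₀²/(σ² + n·σ₀²) = 12·112.9969/(296.8729 + 12·112.9969) = 1355.9628/1652.8357 = 0.8204.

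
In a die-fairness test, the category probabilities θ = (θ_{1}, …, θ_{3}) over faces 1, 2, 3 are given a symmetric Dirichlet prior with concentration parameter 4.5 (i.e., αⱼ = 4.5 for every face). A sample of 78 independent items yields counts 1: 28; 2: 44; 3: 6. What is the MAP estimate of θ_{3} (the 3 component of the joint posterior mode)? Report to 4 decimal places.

0.1073

The Dirichlet prior is conjugate to the Multinomial likelihood: each posterior αⱼ = prior αⱼ + observed count nⱼ.
Posterior concentration: (32.5, 48.5, 10.5), total = 91.5.
Joint mode component: (α_{3}−1)/(Σα−K) = 9.5/88.5 = 0.1073.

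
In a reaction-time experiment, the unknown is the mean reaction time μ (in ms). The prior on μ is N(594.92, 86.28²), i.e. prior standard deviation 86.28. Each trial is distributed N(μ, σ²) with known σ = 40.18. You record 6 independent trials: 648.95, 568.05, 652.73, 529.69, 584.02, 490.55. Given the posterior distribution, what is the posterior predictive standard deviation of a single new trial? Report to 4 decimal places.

For Normal data with known variance σ², a Normal(μ₀, σ₀²) prior on μ is conjugate. Posterior precision = 1/σ₀² + n/σ²; posterior mean is the precision-weighted average of μ₀ and x̄.
σ₀² = 86.28² = 7444.2384, σ² = 40.18² = 1614.4324; σ² + n·σ₀² = 1614.4324 + 6·7444.2384 = 46279.8628.
Posterior precision = 1/σ₀² + n/σ² = 1/7444.2384 + 6/1614.4324 = (σ² + n·σ₀²)/(σ₀²σ²) = 46279.8628/(7444.2384·1614.4324); posterior variance σₙ² = σ₀²σ²/(σ² + n·σ₀²) = 7444.2384·1614.4324/46279.8628 = 259.685724.
Predictive variance for one new observation = σₙ² + σ² = 7444.2384·1614.4324/46279.8628 + 1614.4324 = σ²·(σ₀² + 46279.8628)/46279.8628 = 1614.4324·53724.1012/46279.8628 = 1874.118124; SD = √(1614.4324·53724.1012/46279.8628) = 43.2911.

43.2911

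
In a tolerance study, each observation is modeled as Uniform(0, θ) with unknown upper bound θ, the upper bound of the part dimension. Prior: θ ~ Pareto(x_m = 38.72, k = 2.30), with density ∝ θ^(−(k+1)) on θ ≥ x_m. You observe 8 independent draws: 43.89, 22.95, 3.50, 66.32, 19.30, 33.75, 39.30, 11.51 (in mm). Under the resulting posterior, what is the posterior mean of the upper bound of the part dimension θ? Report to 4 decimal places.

73.4512

A Pareto(scale x_m, shape k) prior on the upper bound θ of Uniform(0, θ) is conjugate: posterior is Pareto(max(x_m, max xᵢ), k + n).
Sample maximum = 66.32; prior scale x_m = 38.72 → posterior scale = max = 66.32.
Posterior shape = 2.30 + 8 = 10.30.
E[θ|data] = k·x_m/(k−1) = 10.30·66.32/9.30 = 73.4512.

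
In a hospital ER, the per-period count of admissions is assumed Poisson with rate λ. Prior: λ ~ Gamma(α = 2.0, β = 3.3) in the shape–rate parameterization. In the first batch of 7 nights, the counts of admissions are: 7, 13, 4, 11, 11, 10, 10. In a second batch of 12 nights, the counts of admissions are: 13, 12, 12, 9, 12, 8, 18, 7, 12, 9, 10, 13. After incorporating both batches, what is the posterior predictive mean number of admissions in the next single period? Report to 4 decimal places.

9.1031

With a Gamma(shape α, rate β) prior, the Poisson likelihood is conjugate: the posterior is Gamma(α + ΣXᵢ, β + n).
Batch 1: sum of counts S = 66 over n = 7 nights.
After batch 1: Gamma(α+S, β+n) = Gamma(2.0+66, 3.3+7) = Gamma(68.0, 10.3).
Batch 2: sum of counts S = 135 over n = 12 nights.
After batch 2: Gamma(α+S, β+n) = Gamma(68.0+135, 10.3+12) = Gamma(203.0, 22.3).
The predictive distribution for one future period is NegBinom with mean α/β = 9.1031.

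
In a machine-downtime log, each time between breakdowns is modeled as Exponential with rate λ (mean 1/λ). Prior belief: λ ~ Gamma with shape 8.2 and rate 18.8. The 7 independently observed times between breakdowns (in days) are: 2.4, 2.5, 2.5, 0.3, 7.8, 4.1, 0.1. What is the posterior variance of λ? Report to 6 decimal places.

With a Gamma(shape α, rate β) prior on the exponential rate λ, the posterior after n observations with total T = Σxᵢ is Gamma(α+n, β+T).
Sum of observations T = 19.7 days; n = 7.
Posterior: Gamma(8.2+7, 18.8+19.7) = Gamma(15.2, 38.5).
Var = α/β² = 0.010255.

0.010255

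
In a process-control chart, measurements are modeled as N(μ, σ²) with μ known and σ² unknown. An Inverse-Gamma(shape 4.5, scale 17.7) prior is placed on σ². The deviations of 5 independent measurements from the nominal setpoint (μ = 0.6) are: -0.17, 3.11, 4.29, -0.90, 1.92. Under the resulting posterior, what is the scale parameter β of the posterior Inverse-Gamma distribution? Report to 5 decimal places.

With known mean μ and an Inverse-Gamma(α, β) prior on σ², the Normal likelihood is conjugate: posterior is Inv-Gamma(α + n/2, β + Σ(xᵢ−μ)²/2).
Σ(xᵢ−μ)² = (-0.17)² + (3.11)² + (4.29)² + (-0.90)² + (1.92)² = 32.6015.
Posterior: Inv-Gamma(4.5 + 5/2, 17.7 + 32.6015/2) = Inv-Gamma(7.00, 34.00075).
Posterior β = 34.00075.

34.00075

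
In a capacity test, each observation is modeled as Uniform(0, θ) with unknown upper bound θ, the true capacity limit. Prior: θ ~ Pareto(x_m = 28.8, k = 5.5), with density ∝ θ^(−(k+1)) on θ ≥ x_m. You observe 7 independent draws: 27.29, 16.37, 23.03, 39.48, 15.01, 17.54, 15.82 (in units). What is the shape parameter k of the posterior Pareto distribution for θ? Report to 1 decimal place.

12.5

A Pareto(scale x_m, shape k) prior on the upper bound θ of Uniform(0, θ) is conjugate: posterior is Pareto(max(x_m, max xᵢ), k + n).
Sample maximum = 39.48; prior scale x_m = 28.8 → posterior scale = max = 39.48.
Posterior shape = 5.5 + 7 = 12.5.
Posterior shape k = 12.5.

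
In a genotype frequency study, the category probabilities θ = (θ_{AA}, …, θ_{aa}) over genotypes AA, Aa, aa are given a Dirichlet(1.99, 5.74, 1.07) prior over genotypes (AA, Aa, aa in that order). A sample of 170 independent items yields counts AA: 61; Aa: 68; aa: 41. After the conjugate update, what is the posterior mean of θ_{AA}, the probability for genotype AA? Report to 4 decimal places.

The Dirichlet prior is conjugate to the Multinomial likelihood: each posterior αⱼ = prior αⱼ + observed count nⱼ.
Posterior concentration: (62.99, 73.74, 42.07), total = 178.80.
E[θ_{AA}|data] = α_{AA}/Σα = 62.99/178.80 = 0.3523.

0.3523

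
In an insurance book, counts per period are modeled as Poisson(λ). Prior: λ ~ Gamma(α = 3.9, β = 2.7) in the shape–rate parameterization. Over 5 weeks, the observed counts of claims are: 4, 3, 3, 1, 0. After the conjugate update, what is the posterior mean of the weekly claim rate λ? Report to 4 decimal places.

With a Gamma(shape α, rate β) prior, the Poisson likelihood is conjugate: the posterior is Gamma(α + ΣXᵢ, β + n).
Sum of counts S = 11 over n = 5 weeks.
Posterior: Gamma(α+S, β+n) = Gamma(3.9+11, 2.7+5) = Gamma(14.9, 7.7).
Posterior mean = α/β = 14.9/7.7 = 1.9351.

1.9351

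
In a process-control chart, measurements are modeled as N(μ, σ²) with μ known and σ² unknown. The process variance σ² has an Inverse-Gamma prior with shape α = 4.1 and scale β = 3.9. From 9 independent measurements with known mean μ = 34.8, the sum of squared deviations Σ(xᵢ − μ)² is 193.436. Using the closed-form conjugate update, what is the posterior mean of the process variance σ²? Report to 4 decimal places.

13.2392

With known mean μ and an Inverse-Gamma(α, β) prior on σ², the Normal likelihood is conjugate: posterior is Inv-Gamma(α + n/2, β + Σ(xᵢ−μ)²/2).
Posterior: Inv-Gamma(4.1 + 9/2, 3.9 + 193.436/2) = Inv-Gamma(8.60, 100.6180).
E[σ²|data] = β/(α−1) = 100.6180/7.60 = 13.2392.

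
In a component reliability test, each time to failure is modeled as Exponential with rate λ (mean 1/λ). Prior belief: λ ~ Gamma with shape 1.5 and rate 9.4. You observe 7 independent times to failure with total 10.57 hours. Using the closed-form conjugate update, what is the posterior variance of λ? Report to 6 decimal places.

0.021314

With a Gamma(shape α, rate β) prior on the exponential rate λ, the posterior after n observations with total T = Σxᵢ is Gamma(α+n, β+T).
Posterior: Gamma(1.5+7, 9.4+10.57) = Gamma(8.5, 19.97).
Var = α/β² = 0.021314.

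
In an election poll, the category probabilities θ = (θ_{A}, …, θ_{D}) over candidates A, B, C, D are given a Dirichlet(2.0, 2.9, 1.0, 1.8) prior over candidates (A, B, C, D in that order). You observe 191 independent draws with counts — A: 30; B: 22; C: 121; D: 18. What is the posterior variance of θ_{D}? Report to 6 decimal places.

The Dirichlet prior is conjugate to the Multinomial likelihood: each posterior αⱼ = prior αⱼ + observed count nⱼ.
Posterior concentration: (32.0, 24.9, 122.0, 19.8), total = 198.7.
Var[θ_j] = α_j(Σα−α_j)/((Σα)²(Σα+1)) = 19.8·178.9/(198.7²·199.7) = 0.000449.

0.000449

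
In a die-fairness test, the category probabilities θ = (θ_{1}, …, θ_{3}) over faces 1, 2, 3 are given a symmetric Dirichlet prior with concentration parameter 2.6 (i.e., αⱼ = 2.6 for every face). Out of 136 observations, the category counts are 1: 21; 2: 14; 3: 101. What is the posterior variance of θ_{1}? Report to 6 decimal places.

0.000947

The Dirichlet prior is conjugate to the Multinomial likelihood: each posterior αⱼ = prior αⱼ + observed count nⱼ.
Posterior concentration: (23.6, 16.6, 103.6), total = 143.8.
Var[θ_j] = α_j(Σα−α_j)/((Σα)²(Σα+1)) = 23.6·120.2/(143.8²·144.8) = 0.000947.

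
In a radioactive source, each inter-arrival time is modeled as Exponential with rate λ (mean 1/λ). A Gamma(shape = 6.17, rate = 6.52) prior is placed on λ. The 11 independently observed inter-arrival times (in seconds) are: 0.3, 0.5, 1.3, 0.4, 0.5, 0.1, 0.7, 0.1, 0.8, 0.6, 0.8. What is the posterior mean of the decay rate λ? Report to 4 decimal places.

With a Gamma(shape α, rate β) prior on the exponential rate λ, the posterior after n observations with total T = Σxᵢ is Gamma(α+n, β+T).
Sum of observations T = 6.1 seconds; n = 11.
Posterior: Gamma(6.17+11, 6.52+6.1) = Gamma(17.17, 12.62).
Posterior mean of λ = α/β = 17.17/12.62 = 1.3605.

1.3605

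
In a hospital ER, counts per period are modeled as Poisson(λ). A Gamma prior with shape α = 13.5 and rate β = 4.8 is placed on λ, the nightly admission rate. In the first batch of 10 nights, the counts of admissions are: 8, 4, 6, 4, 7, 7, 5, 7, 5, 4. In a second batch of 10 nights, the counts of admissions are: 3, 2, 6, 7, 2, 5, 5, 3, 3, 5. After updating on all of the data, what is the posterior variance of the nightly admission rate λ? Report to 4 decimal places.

With a Gamma(shape α, rate β) prior, the Poisson likelihood is conjugate: the posterior is Gamma(α + ΣXᵢ, β + n).
Batch 1: sum of counts S = 57 over n = 10 nights.
After batch 1: Gamma(α+S, β+n) = Gamma(13.5+57, 4.8+10) = Gamma(70.5, 14.8).
Batch 2: sum of counts S = 41 over n = 10 nights.
After batch 2: Gamma(α+S, β+n) = Gamma(70.5+41, 14.8+10) = Gamma(111.5, 24.8).
Var = α/β² = 111.5/24.8² = 0.1813.

0.1813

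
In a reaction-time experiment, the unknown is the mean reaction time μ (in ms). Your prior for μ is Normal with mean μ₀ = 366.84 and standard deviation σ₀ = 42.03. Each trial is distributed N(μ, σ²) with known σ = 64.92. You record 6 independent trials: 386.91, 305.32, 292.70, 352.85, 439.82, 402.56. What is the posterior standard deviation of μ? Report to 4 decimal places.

22.4185

For Normal data with known variance σ², a Normal(μ₀, σ₀²) prior on μ is conjugate. Posterior precision = 1/σ₀² + n/σ²; posterior mean is the precision-weighted average of μ₀ and x̄.
σ₀² = 42.03² = 1766.5209, σ² = 64.92² = 4214.6064; σ² + n·σ₀² = 4214.6064 + 6·1766.5209 = 14813.7318.
Posterior precision = 1/σ₀² + n/σ² = 1/1766.5209 + 6/4214.6064 = (σ² + n·σ₀²)/(σ₀²σ²) = 14813.7318/(1766.5209·4214.6064); posterior variance σₙ² = σ₀²σ²/(σ² + n·σ₀²) = 1766.5209·4214.6064/14813.7318 = 502.587086.
Posterior SD = √σₙ² = √(1766.5209·4214.6064/14813.7318) = 22.4185.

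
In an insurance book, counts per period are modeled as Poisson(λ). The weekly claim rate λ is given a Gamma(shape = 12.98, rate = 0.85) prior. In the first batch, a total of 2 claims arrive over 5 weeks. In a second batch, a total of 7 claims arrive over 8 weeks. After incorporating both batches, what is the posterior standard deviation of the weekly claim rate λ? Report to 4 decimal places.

0.3385

With a Gamma(shape α, rate β) prior, the Poisson likelihood is conjugate: the posterior is Gamma(α + ΣXᵢ, β + n).
After batch 1: Gamma(α+S, β+n) = Gamma(12.98+2, 0.85+5) = Gamma(14.98, 5.85).
After batch 2: Gamma(α+S, β+n) = Gamma(14.98+7, 5.85+8) = Gamma(21.98, 13.85).
SD = √α/β = √21.98/13.85 = 0.3385.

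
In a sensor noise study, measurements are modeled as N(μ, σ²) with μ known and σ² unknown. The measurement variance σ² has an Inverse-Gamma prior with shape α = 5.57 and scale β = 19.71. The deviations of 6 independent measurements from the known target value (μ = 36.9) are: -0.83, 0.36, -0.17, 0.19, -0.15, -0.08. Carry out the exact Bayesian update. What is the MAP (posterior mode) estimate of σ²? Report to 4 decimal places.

With known mean μ and an Inverse-Gamma(α, β) prior on σ², the Normal likelihood is conjugate: posterior is Inv-Gamma(α + n/2, β + Σ(xᵢ−μ)²/2).
Σ(xᵢ−μ)² = (-0.83)² + (0.36)² + (-0.17)² + (0.19)² + (-0.15)² + (-0.08)² = 0.9124.
Posterior: Inv-Gamma(5.57 + 6/2, 19.71 + 0.9124/2) = Inv-Gamma(8.57, 20.16620).
Mode = β/(α+1) = 20.16620/9.57 = 2.1072.

2.1072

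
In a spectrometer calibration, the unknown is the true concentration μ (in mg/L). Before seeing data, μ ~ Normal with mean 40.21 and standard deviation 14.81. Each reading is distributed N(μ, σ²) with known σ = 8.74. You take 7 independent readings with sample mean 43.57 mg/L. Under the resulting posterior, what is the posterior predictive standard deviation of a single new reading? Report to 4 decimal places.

For Normal data with known variance σ², a Normal(μ₀, σ₀²) prior on μ is conjugate. Posterior precision = 1/σ₀² + n/σ²; posterior mean is the precision-weighted average of μ₀ and x̄.
σ₀² = 14.81² = 219.3361, σ² = 8.74² = 76.3876; σ² + n·σ₀² = 76.3876 + 7·219.3361 = 1611.7403.
Posterior precision = 1/σ₀² + n/σ² = 1/219.3361 + 7/76.3876 = (σ² + n·σ₀²)/(σ₀²σ²) = 1611.7403/(219.3361·76.3876); posterior variance σₙ² = σ₀²σ²/(σ² + n·σ₀²) = 219.3361·76.3876/1611.7403 = 10.395321.
Predictive variance for one new observation = σₙ² + σ² = 219.3361·76.3876/1611.7403 + 76.3876 = σ²·(σ₀² + 1611.7403)/1611.7403 = 76.3876·1831.0764/1611.7403 = 86.782921; SD = √(76.3876·1831.0764/1611.7403) = 9.3157.

9.3157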